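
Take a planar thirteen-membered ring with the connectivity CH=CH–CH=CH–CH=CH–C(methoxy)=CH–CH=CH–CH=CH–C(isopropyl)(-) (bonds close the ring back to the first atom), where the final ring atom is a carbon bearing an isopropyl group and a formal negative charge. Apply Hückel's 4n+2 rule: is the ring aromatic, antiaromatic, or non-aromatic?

Aromatic

Every ring atom contributes a p orbital perpendicular to the ring (each doubly-bonded ring atom is sp² with one p-orbital electron; the carbanion's lone pair occupies the p orbital), so the π system is cyclic and fully conjugated.
π-electron count: 6 × 2 = 12 from the double-bond units + 2 from the C(isopropyl)(-) atom = 14.
With 14 π electrons (n = 3), the Hückel 4n+2 condition holds.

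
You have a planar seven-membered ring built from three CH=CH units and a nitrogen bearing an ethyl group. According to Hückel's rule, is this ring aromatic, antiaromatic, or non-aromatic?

Antiaromatic

Check conjugation: the double-bond atoms are sp², each contributing one p electron; the pyrrole-type nitrogen donates its lone pair from the p orbital — every position has a p orbital, so the cyclic π system is continuous.
Adding the contributions, 3 × 2 = 6 from the double-bond units + 2 from the N(ethyl) atom = 8.
With 8 = 4·2 π electrons, Hückel's rule classifies the planar ring as antiaromatic.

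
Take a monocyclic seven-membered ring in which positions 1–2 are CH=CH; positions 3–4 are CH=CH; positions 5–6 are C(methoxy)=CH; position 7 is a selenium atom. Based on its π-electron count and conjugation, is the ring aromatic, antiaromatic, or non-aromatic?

Antiaromatic

All ring atoms are sp² and supply a p orbital to the ring (every atom in a ring double bond is sp² and brings one electron to the p orbital; the selenium donates one lone pair from its p orbital); the conjugation is uninterrupted.
Adding the contributions, 3 × 2 = 6 from the double-bond units + 2 from the Se atom = 8.
8 is a 4n count (n = 2), so the planar conjugated ring is antiaromatic.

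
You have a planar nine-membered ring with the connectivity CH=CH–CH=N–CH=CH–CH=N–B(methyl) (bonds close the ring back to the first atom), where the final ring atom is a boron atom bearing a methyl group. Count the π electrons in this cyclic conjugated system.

The p orbitals form a continuous loop: each doubly-bonded ring atom is sp² with one p-orbital electron; each sp² =N– keeps its lone pair in-plane and puts one electron into the π system; the boron has an empty p orbital. The ring is fully conjugated.
Counting π electrons: 4 × 2 = 8 from the double-bond units + 0 from the B(methyl) atom = 8.

8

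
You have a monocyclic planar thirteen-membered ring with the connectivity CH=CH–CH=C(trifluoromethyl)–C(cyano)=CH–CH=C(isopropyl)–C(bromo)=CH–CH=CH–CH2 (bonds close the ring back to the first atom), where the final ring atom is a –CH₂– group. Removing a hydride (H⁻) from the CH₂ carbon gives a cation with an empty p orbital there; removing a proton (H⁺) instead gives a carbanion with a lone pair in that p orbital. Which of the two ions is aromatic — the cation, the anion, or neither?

Both ions have a continuous loop of p orbitals — each ring atom is sp².
Cation: 6 × 2 + 0 = 12 π electrons → 4(3), antiaromatic.
Anion: 6 × 2 + 2 = 14 π electrons → 4(3)+2, aromatic.

The anion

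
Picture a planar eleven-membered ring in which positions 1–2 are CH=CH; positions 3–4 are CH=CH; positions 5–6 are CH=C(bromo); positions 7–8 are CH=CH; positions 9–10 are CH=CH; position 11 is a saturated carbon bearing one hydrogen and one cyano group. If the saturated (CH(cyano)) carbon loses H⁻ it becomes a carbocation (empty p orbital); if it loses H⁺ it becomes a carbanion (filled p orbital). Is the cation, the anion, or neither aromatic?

The cation

Once that carbon is sp², every ring atom has a p orbital and both ions are fully conjugated.
Cation: 5 × 2 + 0 = 10 π electrons → 4(2)+2, aromatic.
Anion: 5 × 2 + 2 = 12 π electrons → 4(3), antiaromatic.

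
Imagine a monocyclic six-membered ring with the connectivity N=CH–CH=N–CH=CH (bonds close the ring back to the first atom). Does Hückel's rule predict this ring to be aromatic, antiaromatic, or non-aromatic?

Aromatic

Check conjugation: the double-bond atoms are sp², each contributing one p electron; each =N– nitrogen is pyridine-type (lone pair in the sp² plane, one electron in the p orbital) — every position has a p orbital, so the cyclic π system is continuous.
Adding the contributions, 3 × 2 = 6 from the 3 double-bond units.
6 = 4(1) + 2, which satisfies Hückel's 4n+2 rule.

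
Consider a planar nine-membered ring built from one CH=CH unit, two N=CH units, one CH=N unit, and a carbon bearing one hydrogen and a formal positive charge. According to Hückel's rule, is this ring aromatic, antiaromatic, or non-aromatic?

Antiaromatic

All ring atoms are sp² and supply a p orbital to the ring (each doubly-bonded ring atom is sp² with one p-orbital electron; each sp² =N– keeps its lone pair in-plane and puts one electron into the π system; the carbocation has an empty p orbital); the conjugation is uninterrupted.
Counting π electrons: 4 × 2 = 8 from the double-bond units + 0 from the CH(+) atom = 8.
With 8 = 4·2 π electrons, Hückel's rule classifies the planar ring as antiaromatic.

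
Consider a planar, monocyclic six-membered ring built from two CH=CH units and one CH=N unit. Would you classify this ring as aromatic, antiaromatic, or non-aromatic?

Aromatic

Check conjugation: every atom in a ring double bond is sp² and brings one electron to the p orbital; the doubly-bonded nitrogens are pyridine-type — their lone pairs lie in the ring plane, leaving one electron in the p orbital — every position has a p orbital, so the cyclic π system is continuous.
Adding the contributions, 3 × 2 = 6 from the 3 double-bond units.
Since 6 = 4·1 + 2, the ring meets the 4n+2 criterion.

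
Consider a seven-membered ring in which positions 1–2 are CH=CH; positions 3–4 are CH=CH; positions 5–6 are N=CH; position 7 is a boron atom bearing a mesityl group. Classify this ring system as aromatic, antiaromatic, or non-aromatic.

Aromatic

All ring atoms are sp² and supply a p orbital to the ring (every atom in a ring double bond is sp² and brings one electron to the p orbital; each =N– nitrogen is pyridine-type (lone pair in the sp² plane, one electron in the p orbital); the boron has an empty p orbital); the conjugation is uninterrupted.
Tallying contributions gives 3 × 2 = 6 from the double-bond units + 0 from the B(mesityl) atom = 6.
Since 6 = 4·1 + 2, the ring meets the 4n+2 criterion.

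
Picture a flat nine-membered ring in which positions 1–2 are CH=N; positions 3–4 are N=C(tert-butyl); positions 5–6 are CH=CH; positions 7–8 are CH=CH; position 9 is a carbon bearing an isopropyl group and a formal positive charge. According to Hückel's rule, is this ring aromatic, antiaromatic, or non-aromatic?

The p orbitals form a continuous loop: the double-bond atoms are sp², each contributing one p electron; each sp² =N– keeps its lone pair in-plane and puts one electron into the π system; the carbocation has an empty p orbital. The ring is fully conjugated.
π-electron count: 4 × 2 = 8 from the double-bond units + 0 from the C(isopropyl)(+) atom = 8.
8 is a 4n count (n = 2), so the planar conjugated ring is antiaromatic.

Antiaromatic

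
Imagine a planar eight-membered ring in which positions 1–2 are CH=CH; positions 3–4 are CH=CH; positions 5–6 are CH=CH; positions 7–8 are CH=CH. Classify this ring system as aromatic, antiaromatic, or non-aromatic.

Every ring atom contributes a p orbital perpendicular to the ring (every atom in a ring double bond is sp² and brings one electron to the p orbital), so the π system is cyclic and fully conjugated.
π-electron count: 4 × 2 = 8 from the 4 double-bond units.
8 = 4(2); a planar, fully conjugated 4n system is antiaromatic.
This is cyclooctatetraene.

Antiaromatic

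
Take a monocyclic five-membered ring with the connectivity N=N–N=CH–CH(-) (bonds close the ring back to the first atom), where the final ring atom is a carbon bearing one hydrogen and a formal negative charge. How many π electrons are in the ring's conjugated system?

The p orbitals form a continuous loop: the double-bond atoms are sp², each contributing one p electron; each sp² =N– keeps its lone pair in-plane and puts one electron into the π system; the carbanion's lone pair occupies the p orbital. The ring is fully conjugated.
Tallying contributions gives 2 × 2 = 4 from the double-bond units + 2 from the CH(-) atom = 6.

6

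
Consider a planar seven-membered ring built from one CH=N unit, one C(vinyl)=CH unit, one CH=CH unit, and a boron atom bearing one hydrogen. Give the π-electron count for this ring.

The p orbitals form a continuous loop: the double-bond atoms are sp², each contributing one p electron; each =N– nitrogen is pyridine-type (lone pair in the sp² plane, one electron in the p orbital); the boron has an empty p orbital. The ring is fully conjugated.
Counting π electrons: 3 × 2 = 6 from the double-bond units + 0 from the BH atom = 6.

6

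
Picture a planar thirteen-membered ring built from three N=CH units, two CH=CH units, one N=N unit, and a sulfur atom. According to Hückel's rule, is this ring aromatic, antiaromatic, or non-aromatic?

Aromatic

Every ring atom contributes a p orbital perpendicular to the ring (every atom in a ring double bond is sp² and brings one electron to the p orbital; each =N– nitrogen is pyridine-type (lone pair in the sp² plane, one electron in the p orbital); the sulfur donates one lone pair from its p orbital), so the π system is cyclic and fully conjugated.
Tallying contributions gives 6 × 2 = 12 from the double-bond units + 2 from the S atom = 14.
14 = 4(3) + 2, which satisfies Hückel's 4n+2 rule.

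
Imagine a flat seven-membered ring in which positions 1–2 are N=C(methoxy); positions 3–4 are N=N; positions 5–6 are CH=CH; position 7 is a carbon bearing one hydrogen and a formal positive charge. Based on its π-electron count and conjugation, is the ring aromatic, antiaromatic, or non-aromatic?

Aromatic

All ring atoms are sp² and supply a p orbital to the ring (each doubly-bonded ring atom is sp² with one p-orbital electron; the doubly-bonded nitrogens are pyridine-type — their lone pairs lie in the ring plane, leaving one electron in the p orbital; the carbocation has an empty p orbital); the conjugation is uninterrupted.
Counting π electrons: 3 × 2 = 6 from the double-bond units + 0 from the CH(+) atom = 6.
Since 6 = 4·1 + 2, the ring meets the 4n+2 criterion.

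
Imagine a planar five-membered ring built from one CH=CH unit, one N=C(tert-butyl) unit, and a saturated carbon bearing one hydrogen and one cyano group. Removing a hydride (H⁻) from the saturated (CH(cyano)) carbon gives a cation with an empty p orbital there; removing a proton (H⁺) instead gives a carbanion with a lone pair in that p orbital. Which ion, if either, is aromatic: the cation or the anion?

The anion

In both ions every ring atom is sp² and contributes a p orbital, so both rings are fully conjugated.
Cation: 2 × 2 + 0 = 4 π electrons → 4(1), antiaromatic.
Anion: 2 × 2 + 2 = 6 π electrons → 4(1)+2, aromatic.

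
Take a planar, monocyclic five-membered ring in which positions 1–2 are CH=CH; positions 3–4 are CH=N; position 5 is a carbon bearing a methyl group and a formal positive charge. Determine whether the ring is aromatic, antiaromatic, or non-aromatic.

Every ring atom contributes a p orbital perpendicular to the ring (the double-bond atoms are sp², each contributing one p electron; each =N– nitrogen is pyridine-type (lone pair in the sp² plane, one electron in the p orbital); the carbocation has an empty p orbital), so the π system is cyclic and fully conjugated.
Counting π electrons: 2 × 2 = 4 from the double-bond units + 0 from the C(methyl)(+) atom = 4.
4 = 4(1); a planar, fully conjugated 4n system is antiaromatic.

Antiaromatic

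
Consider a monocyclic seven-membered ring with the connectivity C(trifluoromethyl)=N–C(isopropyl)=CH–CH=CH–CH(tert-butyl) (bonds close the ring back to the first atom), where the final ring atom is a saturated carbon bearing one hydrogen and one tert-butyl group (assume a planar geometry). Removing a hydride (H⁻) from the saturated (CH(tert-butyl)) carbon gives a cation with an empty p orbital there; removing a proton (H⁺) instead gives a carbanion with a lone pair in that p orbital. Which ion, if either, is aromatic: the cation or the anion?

The cation

In both ions every ring atom is sp² and contributes a p orbital, so both rings are fully conjugated.
Cation: 3 × 2 + 0 = 6 π electrons → 4(1)+2, aromatic.
Anion: 3 × 2 + 2 = 8 π electrons → 4(2), antiaromatic.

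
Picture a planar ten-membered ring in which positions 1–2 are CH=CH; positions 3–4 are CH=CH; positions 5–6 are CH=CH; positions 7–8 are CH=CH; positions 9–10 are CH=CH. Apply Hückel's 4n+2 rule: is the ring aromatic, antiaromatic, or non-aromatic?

Every ring atom contributes a p orbital perpendicular to the ring (the double-bond atoms are sp², each contributing one p electron), so the π system is cyclic and fully conjugated.
Adding the contributions, 5 × 2 = 10 from the 5 double-bond units.
That gives a 4n+2 count (10, n = 2).

Aromatic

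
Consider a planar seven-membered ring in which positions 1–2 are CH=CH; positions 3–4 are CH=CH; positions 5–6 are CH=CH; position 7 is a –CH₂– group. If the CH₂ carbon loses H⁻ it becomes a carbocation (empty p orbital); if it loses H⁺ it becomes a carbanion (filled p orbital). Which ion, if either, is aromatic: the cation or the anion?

In either ion the ring is fully conjugated: every atom, including the new sp² carbon, supplies a p orbital.
Cation: 3 × 2 + 0 = 6 π electrons → 4(1)+2, aromatic.
Anion: 3 × 2 + 2 = 8 π electrons → 4(2), antiaromatic.

The cation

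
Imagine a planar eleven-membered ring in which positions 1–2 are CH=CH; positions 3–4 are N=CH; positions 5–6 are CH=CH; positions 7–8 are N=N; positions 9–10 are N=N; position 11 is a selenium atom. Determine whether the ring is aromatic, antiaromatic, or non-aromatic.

Antiaromatic

The p orbitals form a continuous loop: the double-bond atoms are sp², each contributing one p electron; each =N– nitrogen is pyridine-type (lone pair in the sp² plane, one electron in the p orbital); the selenium donates one lone pair from its p orbital. The ring is fully conjugated.
Adding the contributions, 5 × 2 = 10 from the double-bond units + 2 from the Se atom = 12.
With 12 = 4·3 π electrons, Hückel's rule classifies the planar ring as antiaromatic.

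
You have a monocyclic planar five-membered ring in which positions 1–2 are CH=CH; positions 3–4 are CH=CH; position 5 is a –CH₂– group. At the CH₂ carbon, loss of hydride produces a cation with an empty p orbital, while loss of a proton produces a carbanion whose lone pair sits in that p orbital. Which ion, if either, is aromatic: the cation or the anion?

In both ions every ring atom is sp² and contributes a p orbital, so both rings are fully conjugated.
Cation: 2 × 2 + 0 = 4 π electrons → 4(1), antiaromatic.
Anion: 2 × 2 + 2 = 6 π electrons → 4(1)+2, aromatic.

The anion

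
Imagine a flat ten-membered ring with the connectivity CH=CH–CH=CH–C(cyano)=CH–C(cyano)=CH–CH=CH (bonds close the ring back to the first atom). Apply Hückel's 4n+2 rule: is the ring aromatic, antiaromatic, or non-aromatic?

Aromatic

The p orbitals form a continuous loop: the double-bond atoms are sp², each contributing one p electron. The ring is fully conjugated.
Tallying contributions gives 5 × 2 = 10 from the 5 double-bond units.
With 10 π electrons (n = 2), the Hückel 4n+2 condition holds.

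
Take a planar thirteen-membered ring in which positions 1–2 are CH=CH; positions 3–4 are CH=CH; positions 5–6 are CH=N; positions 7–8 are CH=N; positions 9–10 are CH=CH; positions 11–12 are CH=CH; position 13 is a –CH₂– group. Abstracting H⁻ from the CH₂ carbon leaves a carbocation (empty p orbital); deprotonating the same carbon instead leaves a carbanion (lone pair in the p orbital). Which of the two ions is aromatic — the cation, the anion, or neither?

In both ions every ring atom is sp² and contributes a p orbital, so both rings are fully conjugated.
Cation: 6 × 2 + 0 = 12 π electrons → 4(3), antiaromatic.
Anion: 6 × 2 + 2 = 14 π electrons → 4(3)+2, aromatic.

The anion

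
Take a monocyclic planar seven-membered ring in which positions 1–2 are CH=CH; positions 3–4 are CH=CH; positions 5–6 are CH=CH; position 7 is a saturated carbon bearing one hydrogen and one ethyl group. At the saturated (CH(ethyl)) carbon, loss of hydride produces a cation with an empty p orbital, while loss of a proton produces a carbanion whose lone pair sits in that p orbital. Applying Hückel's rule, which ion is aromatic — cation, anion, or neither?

The cation

Both ions have a continuous loop of p orbitals — each ring atom is sp².
Cation: 3 × 2 + 0 = 6 π electrons → 4(1)+2, aromatic.
Anion: 3 × 2 + 2 = 8 π electrons → 4(2), antiaromatic.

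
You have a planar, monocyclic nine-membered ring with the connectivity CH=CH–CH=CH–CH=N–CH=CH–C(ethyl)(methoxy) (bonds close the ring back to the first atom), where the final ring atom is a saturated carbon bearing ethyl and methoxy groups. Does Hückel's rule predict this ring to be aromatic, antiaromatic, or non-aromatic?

Because that saturated carbon is sp³ and has no p orbital in the ring π system at the C(ethyl)(methoxy) position, the π system cannot extend all the way around the ring.
Hückel's rule only applies to fully conjugated rings, so this one is simply non-aromatic.

Non-aromatic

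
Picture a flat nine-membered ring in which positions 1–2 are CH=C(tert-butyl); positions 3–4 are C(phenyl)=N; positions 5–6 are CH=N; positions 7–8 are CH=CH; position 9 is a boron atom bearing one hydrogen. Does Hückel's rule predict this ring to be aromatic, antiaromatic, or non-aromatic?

Check conjugation: each doubly-bonded ring atom is sp² with one p-orbital electron; the doubly-bonded nitrogens are pyridine-type — their lone pairs lie in the ring plane, leaving one electron in the p orbital; the boron has an empty p orbital — every position has a p orbital, so the cyclic π system is continuous.
Counting π electrons: 4 × 2 = 8 from the double-bond units + 0 from the BH atom = 8.
A 4n π count (8, n = 2) in a planar conjugated ring means antiaromatic.

Antiaromatic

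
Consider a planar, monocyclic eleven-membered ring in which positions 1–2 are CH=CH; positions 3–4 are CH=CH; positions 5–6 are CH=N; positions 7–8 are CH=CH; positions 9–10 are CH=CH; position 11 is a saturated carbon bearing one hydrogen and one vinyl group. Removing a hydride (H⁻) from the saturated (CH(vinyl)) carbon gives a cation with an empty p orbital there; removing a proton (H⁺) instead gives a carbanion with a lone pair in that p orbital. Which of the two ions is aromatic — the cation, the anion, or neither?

The cation

In both ions every ring atom is sp² and contributes a p orbital, so both rings are fully conjugated.
Cation: 5 × 2 + 0 = 10 π electrons → 4(2)+2, aromatic.
Anion: 5 × 2 + 2 = 12 π electrons → 4(3), antiaromatic.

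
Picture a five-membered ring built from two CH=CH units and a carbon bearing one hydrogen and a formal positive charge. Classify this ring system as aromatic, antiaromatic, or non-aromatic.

Antiaromatic

All ring atoms are sp² and supply a p orbital to the ring (each doubly-bonded ring atom is sp² with one p-orbital electron; the carbocation has an empty p orbital); the conjugation is uninterrupted.
Counting π electrons: 2 × 2 = 4 from the double-bond units + 0 from the CH(+) atom = 4.
4 = 4(1); a planar, fully conjugated 4n system is antiaromatic.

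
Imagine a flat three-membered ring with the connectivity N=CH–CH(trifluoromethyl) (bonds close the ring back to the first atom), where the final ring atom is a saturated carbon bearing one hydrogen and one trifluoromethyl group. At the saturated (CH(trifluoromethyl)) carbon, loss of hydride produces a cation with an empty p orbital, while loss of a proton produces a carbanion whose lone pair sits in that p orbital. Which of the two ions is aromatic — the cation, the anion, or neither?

In both ions every ring atom is sp² and contributes a p orbital, so both rings are fully conjugated.
Cation: 1 × 2 + 0 = 2 π electrons → 4(0)+2, aromatic.
Anion: 1 × 2 + 2 = 4 π electrons → 4(1), antiaromatic.

The cation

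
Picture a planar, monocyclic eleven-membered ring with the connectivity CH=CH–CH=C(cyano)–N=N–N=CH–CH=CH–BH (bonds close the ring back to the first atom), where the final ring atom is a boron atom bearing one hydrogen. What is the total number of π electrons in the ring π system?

The p orbitals form a continuous loop: each doubly-bonded ring atom is sp² with one p-orbital electron; the doubly-bonded nitrogens are pyridine-type — their lone pairs lie in the ring plane, leaving one electron in the p orbital; the boron has an empty p orbital. The ring is fully conjugated.
Tallying contributions gives 5 × 2 = 10 from the double-bond units + 0 from the BH atom = 10.

10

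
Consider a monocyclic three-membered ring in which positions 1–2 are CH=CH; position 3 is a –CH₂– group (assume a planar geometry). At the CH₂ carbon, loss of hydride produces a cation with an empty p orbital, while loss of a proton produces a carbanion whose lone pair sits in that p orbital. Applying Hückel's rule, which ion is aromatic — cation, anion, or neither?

The cation

In either ion the ring is fully conjugated: every atom, including the new sp² carbon, supplies a p orbital.
Cation: 1 × 2 + 0 = 2 π electrons → 4(0)+2, aromatic.
Anion: 1 × 2 + 2 = 4 π electrons → 4(1), antiaromatic.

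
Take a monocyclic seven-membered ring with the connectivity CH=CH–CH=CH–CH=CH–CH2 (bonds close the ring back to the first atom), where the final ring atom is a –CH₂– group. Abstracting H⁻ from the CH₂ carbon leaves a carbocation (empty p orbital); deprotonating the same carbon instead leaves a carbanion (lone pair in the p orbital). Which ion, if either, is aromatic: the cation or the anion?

The cation

In either ion the ring is fully conjugated: every atom, including the new sp² carbon, supplies a p orbital.
Cation: 3 × 2 + 0 = 6 π electrons → 4(1)+2, aromatic.
Anion: 3 × 2 + 2 = 8 π electrons → 4(2), antiaromatic.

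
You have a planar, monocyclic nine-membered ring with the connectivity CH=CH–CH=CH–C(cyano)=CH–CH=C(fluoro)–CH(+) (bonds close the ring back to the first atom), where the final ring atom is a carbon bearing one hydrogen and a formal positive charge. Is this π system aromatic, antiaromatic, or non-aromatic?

Antiaromatic

The p orbitals form a continuous loop: each doubly-bonded ring atom is sp² with one p-orbital electron; the carbocation has an empty p orbital. The ring is fully conjugated.
Counting π electrons: 4 × 2 = 8 from the double-bond units + 0 from the CH(+) atom = 8.
8 is a 4n count (n = 2), so the planar conjugated ring is antiaromatic.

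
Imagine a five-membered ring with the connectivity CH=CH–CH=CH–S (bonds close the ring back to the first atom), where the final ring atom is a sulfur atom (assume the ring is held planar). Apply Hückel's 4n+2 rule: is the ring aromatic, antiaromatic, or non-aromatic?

Every ring atom contributes a p orbital perpendicular to the ring (the double-bond atoms are sp², each contributing one p electron; the sulfur donates one lone pair from its p orbital), so the π system is cyclic and fully conjugated.
Adding the contributions, 2 × 2 = 4 from the double-bond units + 2 from the S atom = 6.
That gives a 4n+2 count (6, n = 1).

Aromatic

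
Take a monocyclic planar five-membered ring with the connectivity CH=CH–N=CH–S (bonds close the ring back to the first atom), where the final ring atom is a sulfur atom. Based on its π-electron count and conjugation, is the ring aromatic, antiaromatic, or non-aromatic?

Check conjugation: every atom in a ring double bond is sp² and brings one electron to the p orbital; each sp² =N– keeps its lone pair in-plane and puts one electron into the π system; the sulfur donates one lone pair from its p orbital — every position has a p orbital, so the cyclic π system is continuous.
π-electron count: 2 × 2 = 4 from the double-bond units + 2 from the S atom = 6.
Since 6 = 4·1 + 2, the ring meets the 4n+2 criterion.

Aromatic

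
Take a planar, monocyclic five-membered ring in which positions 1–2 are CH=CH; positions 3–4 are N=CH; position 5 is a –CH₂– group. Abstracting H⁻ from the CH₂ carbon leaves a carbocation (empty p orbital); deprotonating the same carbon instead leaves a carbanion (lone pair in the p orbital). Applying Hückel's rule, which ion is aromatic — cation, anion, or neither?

The anion

Both ions have a continuous loop of p orbitals — each ring atom is sp².
Cation: 2 × 2 + 0 = 4 π electrons → 4(1), antiaromatic.
Anion: 2 × 2 + 2 = 6 π electrons → 4(1)+2, aromatic.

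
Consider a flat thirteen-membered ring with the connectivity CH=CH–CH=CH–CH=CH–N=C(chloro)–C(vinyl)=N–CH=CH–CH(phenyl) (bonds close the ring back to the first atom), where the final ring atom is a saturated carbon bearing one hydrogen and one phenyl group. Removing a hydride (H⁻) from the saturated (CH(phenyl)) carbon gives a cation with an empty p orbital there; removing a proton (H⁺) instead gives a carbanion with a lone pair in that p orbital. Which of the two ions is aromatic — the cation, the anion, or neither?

The anion

In either ion the ring is fully conjugated: every atom, including the new sp² carbon, supplies a p orbital.
Cation: 6 × 2 + 0 = 12 π electrons → 4(3), antiaromatic.
Anion: 6 × 2 + 2 = 14 π electrons → 4(3)+2, aromatic.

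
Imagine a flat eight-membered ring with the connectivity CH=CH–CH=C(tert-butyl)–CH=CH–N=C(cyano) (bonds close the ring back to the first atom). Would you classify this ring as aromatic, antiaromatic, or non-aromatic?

The p orbitals form a continuous loop: every atom in a ring double bond is sp² and brings one electron to the p orbital; the doubly-bonded nitrogens are pyridine-type — their lone pairs lie in the ring plane, leaving one electron in the p orbital. The ring is fully conjugated.
Counting π electrons: 4 × 2 = 8 from the 4 double-bond units.
8 is a 4n count (n = 2), so the planar conjugated ring is antiaromatic.

Antiaromatic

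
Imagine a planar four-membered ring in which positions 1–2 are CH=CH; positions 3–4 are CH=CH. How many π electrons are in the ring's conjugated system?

All ring atoms are sp² and supply a p orbital to the ring (each doubly-bonded ring atom is sp² with one p-orbital electron); the conjugation is uninterrupted.
Tallying contributions gives 2 × 2 = 4 from the 2 double-bond units.
This is cyclobutadiene.

4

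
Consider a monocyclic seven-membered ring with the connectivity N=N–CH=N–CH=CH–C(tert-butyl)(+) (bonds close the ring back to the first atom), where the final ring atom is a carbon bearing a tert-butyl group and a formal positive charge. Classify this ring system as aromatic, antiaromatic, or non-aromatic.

Check conjugation: every atom in a ring double bond is sp² and brings one electron to the p orbital; each =N– nitrogen is pyridine-type (lone pair in the sp² plane, one electron in the p orbital); the carbocation has an empty p orbital — every position has a p orbital, so the cyclic π system is continuous.
Counting π electrons: 3 × 2 = 6 from the double-bond units + 0 from the C(tert-butyl)(+) atom = 6.
With 6 π electrons (n = 1), the Hückel 4n+2 condition holds.

Aromatic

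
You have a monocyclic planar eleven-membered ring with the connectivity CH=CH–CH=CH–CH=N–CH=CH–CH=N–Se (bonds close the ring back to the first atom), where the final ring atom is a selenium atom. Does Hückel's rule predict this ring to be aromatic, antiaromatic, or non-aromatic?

Antiaromatic

Check conjugation: the double-bond atoms are sp², each contributing one p electron; each sp² =N– keeps its lone pair in-plane and puts one electron into the π system; the selenium donates one lone pair from its p orbital — every position has a p orbital, so the cyclic π system is continuous.
Adding the contributions, 5 × 2 = 10 from the double-bond units + 2 from the Se atom = 12.
12 = 4(3); a planar, fully conjugated 4n system is antiaromatic.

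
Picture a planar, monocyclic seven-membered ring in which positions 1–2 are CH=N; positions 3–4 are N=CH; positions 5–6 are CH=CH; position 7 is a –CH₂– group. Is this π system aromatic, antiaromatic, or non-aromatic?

Non-aromatic

The CH2 position has four σ bonds — the tetrahedral CH₂ carbon is sp³ and has no p orbital in the ring π system — so the cyclic conjugation is interrupted.
Hückel's rule only applies to fully conjugated rings, so this one is simply non-aromatic.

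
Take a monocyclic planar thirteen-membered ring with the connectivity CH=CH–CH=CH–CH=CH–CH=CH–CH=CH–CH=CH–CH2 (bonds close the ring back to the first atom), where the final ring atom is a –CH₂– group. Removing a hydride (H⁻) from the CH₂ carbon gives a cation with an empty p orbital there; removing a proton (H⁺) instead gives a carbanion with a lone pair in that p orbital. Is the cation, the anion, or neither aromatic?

The anion

Once that carbon is sp², every ring atom has a p orbital and both ions are fully conjugated.
Cation: 6 × 2 + 0 = 12 π electrons → 4(3), antiaromatic.
Anion: 6 × 2 + 2 = 14 π electrons → 4(3)+2, aromatic.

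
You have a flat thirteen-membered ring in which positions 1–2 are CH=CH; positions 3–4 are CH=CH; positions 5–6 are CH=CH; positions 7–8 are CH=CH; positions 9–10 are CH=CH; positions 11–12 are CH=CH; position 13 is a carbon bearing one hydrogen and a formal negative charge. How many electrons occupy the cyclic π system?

14

The p orbitals form a continuous loop: the double-bond atoms are sp², each contributing one p electron; the carbanion's lone pair occupies the p orbital. The ring is fully conjugated.
π-electron count: 6 × 2 = 12 from the double-bond units + 2 from the CH(-) atom = 14.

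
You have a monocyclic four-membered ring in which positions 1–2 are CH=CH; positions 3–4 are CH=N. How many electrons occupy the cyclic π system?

All ring atoms are sp² and supply a p orbital to the ring (every atom in a ring double bond is sp² and brings one electron to the p orbital; the doubly-bonded nitrogens are pyridine-type — their lone pairs lie in the ring plane, leaving one electron in the p orbital); the conjugation is uninterrupted.
Adding the contributions, 2 × 2 = 4 from the 2 double-bond units.

4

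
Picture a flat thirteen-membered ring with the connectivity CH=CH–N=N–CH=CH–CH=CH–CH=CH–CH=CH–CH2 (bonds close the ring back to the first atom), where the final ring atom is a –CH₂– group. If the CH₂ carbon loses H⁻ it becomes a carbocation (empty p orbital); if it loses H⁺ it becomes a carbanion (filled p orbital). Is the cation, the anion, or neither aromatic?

The anion

Once that carbon is sp², every ring atom has a p orbital and both ions are fully conjugated.
Cation: 6 × 2 + 0 = 12 π electrons → 4(3), antiaromatic.
Anion: 6 × 2 + 2 = 14 π electrons → 4(3)+2, aromatic.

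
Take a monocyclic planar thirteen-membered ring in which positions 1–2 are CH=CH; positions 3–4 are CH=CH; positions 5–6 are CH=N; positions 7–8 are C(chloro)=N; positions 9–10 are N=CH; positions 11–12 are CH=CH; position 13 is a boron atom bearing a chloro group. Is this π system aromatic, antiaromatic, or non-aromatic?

Antiaromatic

All ring atoms are sp² and supply a p orbital to the ring (the double-bond atoms are sp², each contributing one p electron; each sp² =N– keeps its lone pair in-plane and puts one electron into the π system; the boron has an empty p orbital); the conjugation is uninterrupted.
Adding the contributions, 6 × 2 = 12 from the double-bond units + 0 from the B(chloro) atom = 12.
A 4n π count (12, n = 3) in a planar conjugated ring means antiaromatic.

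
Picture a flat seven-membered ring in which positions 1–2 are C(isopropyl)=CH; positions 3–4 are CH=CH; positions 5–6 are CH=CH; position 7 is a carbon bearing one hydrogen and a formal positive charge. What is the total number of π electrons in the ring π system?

6

All ring atoms are sp² and supply a p orbital to the ring (each doubly-bonded ring atom is sp² with one p-orbital electron; the carbocation has an empty p orbital); the conjugation is uninterrupted.
Counting π electrons: 3 × 2 = 6 from the double-bond units + 0 from the CH(+) atom = 6.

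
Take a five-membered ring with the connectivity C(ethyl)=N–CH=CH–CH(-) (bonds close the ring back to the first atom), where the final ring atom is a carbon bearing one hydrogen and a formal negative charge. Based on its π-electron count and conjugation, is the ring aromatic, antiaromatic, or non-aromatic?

Aromatic

Check conjugation: every atom in a ring double bond is sp² and brings one electron to the p orbital; the doubly-bonded nitrogens are pyridine-type — their lone pairs lie in the ring plane, leaving one electron in the p orbital; the carbanion's lone pair occupies the p orbital — every position has a p orbital, so the cyclic π system is continuous.
π-electron count: 2 × 2 = 4 from the double-bond units + 2 from the CH(-) atom = 6.
Since 6 = 4·1 + 2, the ring meets the 4n+2 criterion.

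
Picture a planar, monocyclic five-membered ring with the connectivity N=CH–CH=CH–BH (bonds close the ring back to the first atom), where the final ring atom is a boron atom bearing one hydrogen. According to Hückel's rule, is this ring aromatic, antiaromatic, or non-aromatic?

All ring atoms are sp² and supply a p orbital to the ring (each doubly-bonded ring atom is sp² with one p-orbital electron; the doubly-bonded nitrogens are pyridine-type — their lone pairs lie in the ring plane, leaving one electron in the p orbital; the boron has an empty p orbital); the conjugation is uninterrupted.
Tallying contributions gives 2 × 2 = 4 from the double-bond units + 0 from the BH atom = 4.
With 4 = 4·1 π electrons, Hückel's rule classifies the planar ring as antiaromatic.

Antiaromatic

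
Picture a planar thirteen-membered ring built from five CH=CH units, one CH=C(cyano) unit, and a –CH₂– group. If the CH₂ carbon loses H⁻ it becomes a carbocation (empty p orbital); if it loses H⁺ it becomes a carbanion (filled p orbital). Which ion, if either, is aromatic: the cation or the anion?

The anion

Once that carbon is sp², every ring atom has a p orbital and both ions are fully conjugated.
Cation: 6 × 2 + 0 = 12 π electrons → 4(3), antiaromatic.
Anion: 6 × 2 + 2 = 14 π electrons → 4(3)+2, aromatic.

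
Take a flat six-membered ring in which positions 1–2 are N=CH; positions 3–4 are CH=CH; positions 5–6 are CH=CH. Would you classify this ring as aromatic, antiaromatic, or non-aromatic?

Aromatic

The p orbitals form a continuous loop: every atom in a ring double bond is sp² and brings one electron to the p orbital; each =N– nitrogen is pyridine-type (lone pair in the sp² plane, one electron in the p orbital). The ring is fully conjugated.
Adding the contributions, 3 × 2 = 6 from the 3 double-bond units.
Since 6 = 4·1 + 2, the ring meets the 4n+2 criterion.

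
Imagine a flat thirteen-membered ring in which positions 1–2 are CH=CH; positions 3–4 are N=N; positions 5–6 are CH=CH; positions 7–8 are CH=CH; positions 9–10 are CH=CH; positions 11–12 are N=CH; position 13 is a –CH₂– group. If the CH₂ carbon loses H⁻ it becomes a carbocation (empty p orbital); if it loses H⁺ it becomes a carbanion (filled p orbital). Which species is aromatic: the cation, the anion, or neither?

The anion

In either ion the ring is fully conjugated: every atom, including the new sp² carbon, supplies a p orbital.
Cation: 6 × 2 + 0 = 12 π electrons → 4(3), antiaromatic.
Anion: 6 × 2 + 2 = 14 π electrons → 4(3)+2, aromatic.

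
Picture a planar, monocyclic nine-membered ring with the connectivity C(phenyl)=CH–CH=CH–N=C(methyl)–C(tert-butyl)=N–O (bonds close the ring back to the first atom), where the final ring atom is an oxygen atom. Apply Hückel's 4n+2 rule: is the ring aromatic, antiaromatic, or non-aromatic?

All ring atoms are sp² and supply a p orbital to the ring (the double-bond atoms are sp², each contributing one p electron; each =N– nitrogen is pyridine-type (lone pair in the sp² plane, one electron in the p orbital); the oxygen donates one lone pair from its p orbital); the conjugation is uninterrupted.
Tallying contributions gives 4 × 2 = 8 from the double-bond units + 2 from the O atom = 10.
Since 10 = 4·2 + 2, the ring meets the 4n+2 criterion.

Aromatic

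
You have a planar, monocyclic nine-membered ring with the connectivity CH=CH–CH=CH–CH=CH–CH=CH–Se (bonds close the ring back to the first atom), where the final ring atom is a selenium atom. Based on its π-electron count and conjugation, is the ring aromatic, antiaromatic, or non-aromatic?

Aromatic

All ring atoms are sp² and supply a p orbital to the ring (each doubly-bonded ring atom is sp² with one p-orbital electron; the selenium donates one lone pair from its p orbital); the conjugation is uninterrupted.
Counting π electrons: 4 × 2 = 8 from the double-bond units + 2 from the Se atom = 10.
With 10 π electrons (n = 2), the Hückel 4n+2 condition holds.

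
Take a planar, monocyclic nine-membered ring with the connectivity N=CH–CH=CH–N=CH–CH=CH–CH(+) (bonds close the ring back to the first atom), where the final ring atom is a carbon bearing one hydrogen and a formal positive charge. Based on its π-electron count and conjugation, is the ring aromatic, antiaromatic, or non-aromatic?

The p orbitals form a continuous loop: each doubly-bonded ring atom is sp² with one p-orbital electron; each =N– nitrogen is pyridine-type (lone pair in the sp² plane, one electron in the p orbital); the carbocation has an empty p orbital. The ring is fully conjugated.
Tallying contributions gives 4 × 2 = 8 from the double-bond units + 0 from the CH(+) atom = 8.
8 is a 4n count (n = 2), so the planar conjugated ring is antiaromatic.

Antiaromatic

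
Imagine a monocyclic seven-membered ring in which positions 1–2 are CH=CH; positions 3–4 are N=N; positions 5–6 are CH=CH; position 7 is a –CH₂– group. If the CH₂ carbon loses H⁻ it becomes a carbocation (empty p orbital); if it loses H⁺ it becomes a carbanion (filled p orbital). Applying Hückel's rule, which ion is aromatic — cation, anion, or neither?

The cation

In both ions every ring atom is sp² and contributes a p orbital, so both rings are fully conjugated.
Cation: 3 × 2 + 0 = 6 π electrons → 4(1)+2, aromatic.
Anion: 3 × 2 + 2 = 8 π electrons → 4(2), antiaromatic.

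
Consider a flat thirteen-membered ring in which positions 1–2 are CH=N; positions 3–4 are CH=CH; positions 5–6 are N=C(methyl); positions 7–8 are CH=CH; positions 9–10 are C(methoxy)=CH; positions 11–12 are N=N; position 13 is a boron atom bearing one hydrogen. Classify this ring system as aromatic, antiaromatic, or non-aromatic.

Antiaromatic

The p orbitals form a continuous loop: each doubly-bonded ring atom is sp² with one p-orbital electron; the doubly-bonded nitrogens are pyridine-type — their lone pairs lie in the ring plane, leaving one electron in the p orbital; the boron has an empty p orbital. The ring is fully conjugated.
Counting π electrons: 6 × 2 = 12 from the double-bond units + 0 from the BH atom = 12.
12 is a 4n count (n = 3), so the planar conjugated ring is antiaromatic.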